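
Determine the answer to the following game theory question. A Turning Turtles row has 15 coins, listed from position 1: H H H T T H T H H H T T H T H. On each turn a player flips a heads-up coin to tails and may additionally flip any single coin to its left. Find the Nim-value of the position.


Coins: H H H T T H T H H H T T H T H
Key fact: a single head at position k behaves exactly like a Nim heap of size k (turning it to T and optionally flipping a coin at j < k corresponds to moving the heap from k to j, or to 0), and heads combine as a disjunctive sum (two heads at the same place would cancel, matching j XOR j = 0). So the Nim-value is the XOR of the 1-indexed positions of the heads.
Face-up positions (1-indexed): [1, 2, 3, 6, 8, 9, 10, 13, 15]
XOR 0 with 1: 0 XOR 1 = 1
XOR 1 with 2: 1 XOR 2 = 3
XOR 3 with 3: 3 XOR 3 = 0
XOR 0 with 6: 0 XOR 6 = 6
XOR 6 with 8: 6 XOR 8 = 14
XOR 14 with 9: 14 XOR 9 = 7
XOR 7 with 10: 7 XOR 10 = 13
XOR 13 with 13: 13 XOR 13 = 0
XOR 0 with 15: 0 XOR 15 = 15
Nim-value = 15

15


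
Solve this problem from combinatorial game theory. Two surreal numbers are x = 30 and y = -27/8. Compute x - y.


x = 30, y = -27/8
Converting to common denominator: 8
x = 240/8, y = -27/8
x - y = 30 - -27/8 = 267/8

267/8


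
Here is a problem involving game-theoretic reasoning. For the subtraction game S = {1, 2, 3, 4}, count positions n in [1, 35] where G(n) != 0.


Subtraction set S = {1, 2, 3, 4}, so G(n) = n mod 5.
G(n) = 0 when n is a multiple of 5.
Multiples of 5 in [1, 35]: 7
N-positions (nonzero Grundy) = 35 - 7 = 28

28


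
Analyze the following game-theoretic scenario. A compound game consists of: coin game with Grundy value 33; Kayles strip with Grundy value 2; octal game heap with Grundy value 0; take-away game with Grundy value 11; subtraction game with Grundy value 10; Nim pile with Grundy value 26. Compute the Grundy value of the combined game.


By the Sprague-Grundy theorem, the Grundy value of a sum of games is the XOR of individual Grundy values.
coin game: Grundy value = 33. Running XOR: 0 XOR 33 = 33
Kayles strip: Grundy value = 2. Running XOR: 33 XOR 2 = 35
octal game heap: Grundy value = 0. Running XOR: 35 XOR 0 = 35
take-away game: Grundy value = 11. Running XOR: 35 XOR 11 = 40
subtraction game: Grundy value = 10. Running XOR: 40 XOR 10 = 34
Nim pile: Grundy value = 26. Running XOR: 34 XOR 26 = 56
The combined Grundy value is 56.

56


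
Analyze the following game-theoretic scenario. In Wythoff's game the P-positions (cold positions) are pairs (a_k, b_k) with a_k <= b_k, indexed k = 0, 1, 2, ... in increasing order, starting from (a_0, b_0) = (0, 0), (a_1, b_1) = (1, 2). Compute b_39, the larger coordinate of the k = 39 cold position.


By Wythoff's theorem, a_k = floor(k * phi) and b_k = floor(k * phi^2) = a_k + k, where phi = (1 + sqrt(5))/2 is the golden ratio.
phi = (1 + sqrt(5))/2 = 1.618034
phi^2 = phi + 1 = 2.618034
k = 39
k * phi^2 = 39 * 2.618034 = 102.103326
b_39 = floor(k * phi^2) = 102 (check: a_39 + k = 63 + 39 = 102)

102


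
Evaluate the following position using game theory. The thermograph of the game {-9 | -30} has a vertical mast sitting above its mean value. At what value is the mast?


Game = {-9 | -30}, a switch {a | b} with numbers a > b.
Its thermograph has left wall a - t and right wall b + t, which meet at t = (a - b)/2, where both equal (a + b)/2. So the mast (mean value) is at (a + b)/2.
Mean = (-9 + (-30))/2 = -39/2 = -39/2

-39/2


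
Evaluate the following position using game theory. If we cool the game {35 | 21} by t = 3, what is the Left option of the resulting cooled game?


Original game: {35 | 21} (a switch {a | b} with a > b).
Cooling by t (for t below the temperature (a - b)/2 = 7) taxes each move by t: {a | b} cooled by t is {a - t | b + t}.
Cooling amount: t = 3
Cooled Left option: 35 - 3 = 32
Cooled Right option: 21 + 3 = 24
Cooled game: {32 | 24}
Left option = 32

32


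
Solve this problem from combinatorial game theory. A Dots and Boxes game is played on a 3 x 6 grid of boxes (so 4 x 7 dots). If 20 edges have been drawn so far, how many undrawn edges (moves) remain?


Grid: 3 x 6 boxes, i.e. 4 rows and 7 columns of dots.
Horizontal edges: (rows + 1) * cols = 4 * 6 = 24
Vertical edges: rows * (cols + 1) = 3 * 7 = 21
Total edges: 24 + 21 = 45
Edges drawn: 20
Remaining: 45 - 20 = 25

25


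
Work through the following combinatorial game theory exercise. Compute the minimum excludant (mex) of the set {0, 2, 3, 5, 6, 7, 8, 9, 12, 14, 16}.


Set = {0, 2, 3, 5, 6, 7, 8, 9, 12, 14, 16}
0 is in the set.
1 is NOT in the set. This is the mex.
mex = 1

1


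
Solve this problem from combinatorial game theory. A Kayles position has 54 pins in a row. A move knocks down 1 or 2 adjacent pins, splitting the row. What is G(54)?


Kayles: a move removes 1 or 2 adjacent pins from a contiguous row.
Removing pins from a row of k leaves two independent rows (a, b) with a + b = k - 1 (one pin) or a + b = k - 2 (two pins); an end removal gives a = 0.
By Sprague-Grundy, G(k) = mex{ G(a) XOR G(b) } over all these splits. G(0) = 0.
G(1): splits (0,0):0^0=0 -> mex({0}) = 1
G(2): splits (0,1):0^1=1 (0,0):0^0=0 -> mex({0, 1}) = 2
G(3): splits (0,2):0^2=2 (1,1):1^1=0 (0,1):0^1=1 -> mex({0, 1, 2}) = 3
G(4): splits (0,3):0^3=3 (1,2):1^2=3 (0,2):0^2=2 (1,1):1^1=0 -> mex({0, 2, 3}) = 1
G(5): splits (0,4):0^1=1 (1,3):1^3=2 (2,2):2^2=0 (0,3):0^3=3 (1,2):1^2=3 -> mex({0, 1, 2, 3}) = 4
G(6) = mex({0, 1, 2, 4}) = 3
G(7) = mex({0, 1, 3, 4, 5}) = 2
G(8) = mex({0, 2, 3, 5, 6}) = 1
G(9) = mex({0, 1, 2, 3, 6, 7}) = 4
G(10) = mex({0, 1, 3, 4, 5, 7}) = 2
G(11) = mex({0, 1, 2, 3, 4, 5}) = 6
G(12) = mex({0, 1, 2, 3, 5, 6, 7}) = 4
G(13) = mex({0, 2, 3, 4, 6, 7}) = 1
G(14) = mex({0, 1, 4, 5, 6, 7}) = 2
G(15) = mex({0, 1, 2, 3, 4, 5, 6}) = 7
G(16) = mex({0, 2, 3, 5, 6, 7}) = 1
G(17) = mex({0, 1, 2, 3, 5, 6, 7}) = 4
G(18) = mex({0, 1, 2, 4, 5, 6}) = 3
G(19) = mex({0, 1, 3, 4, 5, 7}) = 2
G(20) = mex({0, 2, 3, 4, 5, 6, 7}) = 1
G(21) = mex({0, 1, 2, 3, 5, 6, 7}) = 4
G(22) = mex({0, 1, 2, 3, 4, 5, 7}) = 6
G(23) = mex({0, 1, 2, 3, 4, 5, 6}) = 7
G(24) = mex({0, 1, 2, 3, 5, 6, 7}) = 4
G(25) = mex({0, 2, 3, 4, 6, 7}) = 1
G(26) = mex({0, 1, 3, 4, 5, 6, 7}) = 2
G(27) = mex({0, 1, 2, 3, 4, 5, 6, 7}) = 8
G(28) = mex({0, 1, 2, 3, 4, 6, 7, 8}) = 5
G(29) = mex({0, 1, 2, 3, 5, 6, 7, 8, 9}) = 4
G(30) = mex({0, 1, 2, 3, 4, 5, 6, 9, 10}) = 7
G(31) = mex({0, 1, 3, 4, 5, 7, 10, 11}) = 2
G(32) = mex({0, 2, 3, 4, 5, 6, 7, 9, 11}) = 1
G(33) = mex({0, 1, 2, 3, 4, 5, 6, 7, 9, 12}) = 8
G(34) = mex({0, 1, 2, 3, 4, 5, 7, 8, 11, 12}) = 6
G(35) = mex({0, 1, 2, 3, 4, 5, 6, 8, 9, 10, 11}) = 7
G(36) = mex({0, 1, 2, 3, 5, 6, 7, 9, 10}) = 4
G(37) = mex({0, 2, 3, 4, 6, 7, 9, 10, 11, 12}) = 1
G(38) = mex({0, 1, 3, 4, 5, 6, 7, 9, 10, 11, 12}) = 2
G(39) = mex({0, 1, 2, 4, 5, 6, 7, 9, 10, 12, 14}) = 3
G(40) = mex({0, 2, 3, 4, 6, 7, 11, 12, 14}) = 1
G(41) = mex({0, 1, 2, 3, 5, 6, 7, 9, 10, 11, 12}) = 4
G(42) = mex({0, 1, 2, 3, 4, 5, 6, 9, 10}) = 7
G(43) = mex({0, 1, 3, 4, 5, 7, 9, 10, 12, 15}) = 2
G(44) = mex({0, 2, 3, 4, 5, 6, 7, 9, 10, 12, 15}) = 1
G(45) = mex({0, 1, 2, 3, 4, 5, 6, 7, 9, 10, 12, 14}) = 8
G(46) = mex({0, 1, 3, 4, 5, 7, 8, 11, 12, 14}) = 2
G(47) = mex({0, 1, 2, 3, 4, 5, 6, 8, 9, 10, 11, 12}) = 7
G(48) = mex({0, 1, 2, 3, 5, 6, 7, 9, 10}) = 4
G(49) = mex({0, 2, 3, 4, 6, 7, 9, 10, 11, 12, 15}) = 1
G(50) = mex({0, 1, 4, 5, 6, 7, 9, 11, 12, 14, 15}) = 2
G(51) = mex({0, 1, 2, 3, 4, 5, 6, 7, 9, 12, 14, 15}) = 8
G(52) = mex({0, 2, 3, 4, 5, 6, 7, 8, 11, 12, 15}) = 1
G(53) = mex({0, 1, 2, 3, 5, 6, 7, 8, 9, 10, 11, 12}) = 4
G(54) = mex({0, 1, 2, 3, 4, 5, 6, 9, 10}) = 7
Therefore G(54) = 7.

7


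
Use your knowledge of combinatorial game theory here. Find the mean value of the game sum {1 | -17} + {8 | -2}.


G1 = {1 | -17}, G2 = {8 | -2}
Each is a switch {a | b} with numbers a > b; its mean value is (a + b)/2, and mean value is additive over game sums: m(G1 + G2) = m(G1) + m(G2).
Mean of G1 = (1 + (-17))/2 = -16/2 = -8
Mean of G2 = (8 + (-2))/2 = 6/2 = 3
Mean of G1 + G2 = -8 + 3 = -5

-5


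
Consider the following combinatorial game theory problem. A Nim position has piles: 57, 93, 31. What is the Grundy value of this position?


We need the XOR (exclusive or) of all pile sizes.
After XOR-ing pile 1 (size 57): 0 XOR 57 = 57
After XOR-ing pile 2 (size 93): 57 XOR 93 = 100
After XOR-ing pile 3 (size 31): 100 XOR 31 = 123
The Nim-value of this position is 123.

123


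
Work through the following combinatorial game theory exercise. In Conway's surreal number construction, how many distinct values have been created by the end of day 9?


Day 0: {|} = 0 is born. Count = 1.
Day n: the number of surreal numbers born by day n is 2^(n+1) - 1.
By day 0: 2^1 - 1 = 1
By day 1: 2^2 - 1 = 3
By day 2: 2^3 - 1 = 7
By day 3: 2^4 - 1 = 15
By day 4: 2^5 - 1 = 31
By day 5: 2^6 - 1 = 63
By day 6: 2^7 - 1 = 127
By day 7: 2^8 - 1 = 255
By day 8: 2^9 - 1 = 511
By day 9: 2^10 - 1 = 1023
By day 9: 1023 surreal numbers.

1023


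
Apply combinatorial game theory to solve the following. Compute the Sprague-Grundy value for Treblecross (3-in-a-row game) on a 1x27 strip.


Treblecross: place X on empty cells; 3-in-a-row wins.
Playing within two cells of an existing X lets the opponent win at once, so sensible play treats the cells i-2..i+2 around each X as dead. The player left with no safe cell loses, so this is a normal-play take-away game on strips of safe cells.
Placing X at cell i (0-indexed) of a strip of k safe cells leaves independent strips of sizes max(0, i-2) and max(0, k-i-3). Hence G(k) = mex{ G(max(0,i-2)) XOR G(max(0,k-i-3)) : 0 <= i < k }, with G(0) = 0.
G(1): splits (0,0):0^0=0 -> mex({0}) = 1
G(2): splits (0,0):0^0=0 -> mex({0}) = 1
G(3): splits (0,0):0^0=0 -> mex({0}) = 1
G(4): splits (0,1):0^1=1 (0,0):0^0=0 -> mex({0, 1}) = 2
G(5): splits (0,2):0^1=1 (0,1):0^1=1 (0,0):0^0=0 -> mex({0, 1}) = 2
G(6) = mex({1}) = 0
G(7) = mex({0, 1, 2}) = 3
G(8) = mex({0, 1, 2}) = 3
G(9) = mex({0, 2}) = 1
G(10) = mex({0, 2, 3}) = 1
G(11) = mex({0, 3}) = 1
G(12) = mex({1, 3}) = 0
G(13) = mex({0, 1, 2, 3}) = 4
G(14) = mex({0, 1, 2}) = 3
G(15) = mex({0, 1, 2}) = 3
G(16) = mex({0, 1, 2, 4}) = 3
G(17) = mex({0, 1, 3, 4}) = 2
G(18) = mex({0, 1, 3, 4}) = 2
G(19) = mex({0, 1, 3, 5}) = 2
G(20) = mex({0, 1, 2, 3, 5}) = 4
G(21) = mex({0, 1, 2, 3, 5}) = 4
G(22) = mex({1, 2, 6}) = 0
G(23) = mex({0, 1, 2, 3, 4, 6}) = 5
G(24) = mex({0, 1, 2, 3, 4}) = 5
G(25) = mex({0, 1, 3, 4, 7}) = 2
G(26) = mex({0, 1, 3, 4, 5, 7}) = 2
G(27) = mex({0, 1, 3, 5}) = 2
Therefore G(27) = 2.

2


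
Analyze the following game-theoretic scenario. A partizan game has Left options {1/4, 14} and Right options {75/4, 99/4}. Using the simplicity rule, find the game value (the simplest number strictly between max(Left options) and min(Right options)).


Left options: {1/4, 14}, max = 14
Right options: {75/4, 99/4}, min = 75/4
All options are numbers and max(Left) < min(Right), so by the simplicity theorem the value is the simplest (earliest-born) number strictly between 14 and 75/4.
Integers 15 through 18 all lie strictly between 14 and 75/4.
Among integers, the simplest (lowest birthday = smallest |n|; 0 is born on day 0, +-n on day n) is 15.
No non-integer in the interval can be simpler: if x is a non-integer in the interval, then floor(x) or ceil(x) also lies in the interval (the interval contains an integer), and both are proper prefixes of x's sign expansion, i.e. born earlier. So the game value is 15.
Game value = 15

15


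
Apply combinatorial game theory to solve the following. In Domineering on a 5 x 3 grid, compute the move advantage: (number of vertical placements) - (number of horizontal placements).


Board is 5 x 3 (rows x cols).
Left (vertical) placements: (rows-1) * cols = 4 * 3 = 12
Right (horizontal) placements: rows * (cols-1) = 5 * 2 = 10
Advantage = Left - Right = 12 - 10 = 2

2


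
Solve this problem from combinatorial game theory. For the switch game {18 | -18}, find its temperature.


The game is {18 | -18}, a switch {a | b} with numbers a > b.
Cooling {a | b} by t gives {a - t | b + t}, which stops being hot when a - t = b + t, i.e. at t = (a - b)/2. So the temperature of a switch is (a - b)/2.
Temperature = (Left option - Right option) / 2
= (18 - (-18)) / 2
= 36 / 2
= 18

18


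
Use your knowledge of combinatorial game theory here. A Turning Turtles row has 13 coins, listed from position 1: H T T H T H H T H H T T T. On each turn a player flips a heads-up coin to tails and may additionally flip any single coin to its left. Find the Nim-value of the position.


Coins: H T T H T H H T H H T T T
Key fact: a single head at position k behaves exactly like a Nim heap of size k (turning it to T and optionally flipping a coin at j < k corresponds to moving the heap from k to j, or to 0), and heads combine as a disjunctive sum (two heads at the same place would cancel, matching j XOR j = 0). So the Nim-value is the XOR of the 1-indexed positions of the heads.
Face-up positions (1-indexed): [1, 4, 6, 7, 9, 10]
XOR 0 with 1: 0 XOR 1 = 1
XOR 1 with 4: 1 XOR 4 = 5
XOR 5 with 6: 5 XOR 6 = 3
XOR 3 with 7: 3 XOR 7 = 4
XOR 4 with 9: 4 XOR 9 = 13
XOR 13 with 10: 13 XOR 10 = 7
Nim-value = 7

7


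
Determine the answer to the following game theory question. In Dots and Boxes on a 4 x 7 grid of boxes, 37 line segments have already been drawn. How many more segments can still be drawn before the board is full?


Grid: 4 x 7 boxes, i.e. 5 rows and 8 columns of dots.
Horizontal edges: (rows + 1) * cols = 5 * 7 = 35
Vertical edges: rows * (cols + 1) = 4 * 8 = 32
Total edges: 35 + 32 = 67
Edges drawn: 37
Remaining: 67 - 37 = 30

30


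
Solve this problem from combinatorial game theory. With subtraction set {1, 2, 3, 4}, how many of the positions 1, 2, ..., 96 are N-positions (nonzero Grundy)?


Subtraction set S = {1, 2, 3, 4}, so G(n) = n mod 5.
G(n) = 0 when n is a multiple of 5.
Multiples of 5 in [1, 96]: 19
N-positions (nonzero Grundy) = 96 - 19 = 77

77


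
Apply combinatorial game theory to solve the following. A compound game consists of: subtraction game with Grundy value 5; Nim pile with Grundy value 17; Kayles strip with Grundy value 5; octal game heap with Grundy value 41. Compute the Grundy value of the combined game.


By the Sprague-Grundy theorem, the Grundy value of a sum of games is the XOR of individual Grundy values.
subtraction game: Grundy value = 5. Running XOR: 0 XOR 5 = 5
Nim pile: Grundy value = 17. Running XOR: 5 XOR 17 = 20
Kayles strip: Grundy value = 5. Running XOR: 20 XOR 5 = 17
octal game heap: Grundy value = 41. Running XOR: 17 XOR 41 = 56
The combined Grundy value is 56.

56


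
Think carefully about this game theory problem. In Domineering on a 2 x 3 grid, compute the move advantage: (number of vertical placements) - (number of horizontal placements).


Board is 2 x 3 (rows x cols).
Left (vertical) placements: (rows-1) * cols = 1 * 3 = 3
Right (horizontal) placements: rows * (cols-1) = 2 * 2 = 4
Advantage = Left - Right = 3 - 4 = -1

-1


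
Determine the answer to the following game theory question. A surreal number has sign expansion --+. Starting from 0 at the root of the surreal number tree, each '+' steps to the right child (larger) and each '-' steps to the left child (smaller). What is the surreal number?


Sign expansion: --+
Rule: track bounds (lo, hi), initially (-inf, +inf). On '+', the current value becomes lo and we move to the simplest number in (value, hi): value + 1 if hi = +inf, otherwise the midpoint (value + hi)/2. On '-', the current value becomes hi and we move to value - 1 if lo = -inf, otherwise the midpoint (lo + value)/2.
Start at 0.
Step 1: sign = -, move left. Bounds: (-inf, 0). Value = -1
Step 2: sign = -, move left. Bounds: (-inf, -1). Value = -2
Step 3: sign = +, move right. Bounds: (-2, -1). Value = -3/2
The surreal number with sign expansion --+ is -3/2.

-3/2


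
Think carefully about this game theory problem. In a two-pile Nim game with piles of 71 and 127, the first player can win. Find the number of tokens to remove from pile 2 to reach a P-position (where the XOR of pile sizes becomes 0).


Piles: 71 and 127
Current XOR: 71 XOR 127 = 56 (non-zero, so this is an N-position).
To make the XOR zero, we need to find a move that balances the piles.
For pile 2 (size 127): target = 127 XOR 56 = 71
We reduce pile 2 from 127 to 71.
Tokens removed: 127 - 71 = 56
Verification: 71 XOR 71 = 0

56


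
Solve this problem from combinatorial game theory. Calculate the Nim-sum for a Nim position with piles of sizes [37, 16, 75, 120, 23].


We need the XOR (exclusive or) of all pile sizes.
After XOR-ing pile 1 (size 37): 0 XOR 37 = 37
After XOR-ing pile 2 (size 16): 37 XOR 16 = 53
After XOR-ing pile 3 (size 75): 53 XOR 75 = 126
After XOR-ing pile 4 (size 120): 126 XOR 120 = 6
After XOR-ing pile 5 (size 23): 6 XOR 23 = 17
The Nim-value of this position is 17.

17


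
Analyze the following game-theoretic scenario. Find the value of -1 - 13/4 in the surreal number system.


x = -1, y = 13/4
Converting to common denominator: 4
x = -4/4, y = 13/4
x - y = -1 - 13/4 = -17/4

-17/4


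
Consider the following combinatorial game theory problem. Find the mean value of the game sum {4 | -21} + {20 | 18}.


G1 = {4 | -21}, G2 = {20 | 18}
Each is a switch {a | b} with numbers a > b; its mean value is (a + b)/2, and mean value is additive over game sums: m(G1 + G2) = m(G1) + m(G2).
Mean of G1 = (4 + (-21))/2 = -17/2 = -17/2
Mean of G2 = (20 + (18))/2 = 38/2 = 19
Mean of G1 + G2 = -17/2 + 19 = 21/2

21/2


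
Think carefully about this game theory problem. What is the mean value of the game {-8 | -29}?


Game = {-8 | -29}, a switch {a | b} with numbers a > b.
Its thermograph has left wall a - t and right wall b + t, which meet at t = (a - b)/2, where both equal (a + b)/2. So the mast (mean value) is at (a + b)/2.
Mean = (-8 + (-29))/2 = -37/2 = -37/2

-37/2


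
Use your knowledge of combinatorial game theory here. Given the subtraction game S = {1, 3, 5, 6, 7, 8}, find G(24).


The subtraction set is S = {1, 3, 5, 6, 7, 8}.
G(k) = mex{ G(k - s) : s in S, s <= k }. We compute iteratively: G(0) = 0.
G(1) = mex({0}) = 1
G(2) = mex({1}) = 0
G(3) = mex({0}) = 1
G(4) = mex({1}) = 0
G(5) = mex({0}) = 1
G(6) = mex({0, 1}) = 2
G(7) = mex({0, 1, 2}) = 3
G(8) = mex({0, 1, 3}) = 2
G(9) = mex({0, 1, 2}) = 3
G(10) = mex({0, 1, 3}) = 2
G(11) = mex({0, 1, 2}) = 3
G(12) = mex({0, 1, 2, 3}) = 4
G(13) = mex({1, 2, 3, 4}) = 0
G(14) = mex({0, 2, 3}) = 1
G(15) = mex({1, 2, 3, 4}) = 0
G(16) = mex({0, 2, 3}) = 1
G(17) = mex({1, 2, 3, 4}) = 0
G(18) = mex({0, 2, 3, 4}) = 1
G(19) = mex({0, 1, 3, 4}) = 2
G(20) = mex({0, 1, 2, 4}) = 3
Observe that G(13)..G(20) = 0, 1, 0, 1, 0, 1, 2, 3 repeats G(0)..G(7) = 0, 1, 0, 1, 0, 1, 2, 3.
For k >= max(S) = 8, G(k) is determined by the previous 8 values G(k-8)..G(k-1); a window of 8 consecutive values has recurred shifted by 13, so by induction G(k + 13) = G(k) for all k >= 0: the sequence is periodic from the start with period 13.
One period: G(0..12) = 0, 1, 0, 1, 0, 1, 2, 3, 2, 3, 2, 3, 4.
24 mod 13 = 11, so G(24) = G(11) = 3.

3


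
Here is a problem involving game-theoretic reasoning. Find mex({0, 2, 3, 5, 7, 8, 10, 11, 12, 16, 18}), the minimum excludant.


Set = {0, 2, 3, 5, 7, 8, 10, 11, 12, 16, 18}
0 is in the set.
1 is NOT in the set. This is the mex.
mex = 1

1


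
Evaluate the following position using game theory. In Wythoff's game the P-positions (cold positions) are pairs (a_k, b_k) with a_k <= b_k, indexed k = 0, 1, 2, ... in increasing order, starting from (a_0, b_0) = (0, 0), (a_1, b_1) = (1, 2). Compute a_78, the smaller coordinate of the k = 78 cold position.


By Wythoff's theorem, a_k = floor(k * phi) and b_k = floor(k * phi^2) = a_k + k, where phi = (1 + sqrt(5))/2 is the golden ratio.
phi = (1 + sqrt(5))/2 = 1.618034
k = 78
k * phi = 78 * 1.618034 = 126.206651
a_78 = floor(k * phi) = 126

126


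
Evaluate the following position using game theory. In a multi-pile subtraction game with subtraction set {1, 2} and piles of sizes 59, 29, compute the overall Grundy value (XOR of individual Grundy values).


Subtraction set: {1, 2}
For this subtraction set, G(n) = n mod 3 (period = max + 1 = 3).
Pile 1 (size 59): G(59) = 59 mod 3 = 2
Pile 2 (size 29): G(29) = 29 mod 3 = 2
Total Grundy value = XOR of all: 2 XOR 2 = 0

0


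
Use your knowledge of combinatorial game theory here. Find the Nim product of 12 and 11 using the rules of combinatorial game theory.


Nim multiplication is bilinear over XOR: (u XOR v) * w = (u*w) XOR (v*w).
So we split each operand into its bit components and XOR the pairwise Nim products.
12 = 4 + 8 (as XOR of powers of 2).
11 = 1 + 2 + 8 (as XOR of powers of 2).
Using the standard Nim-product table on single bits:
  2*2 = 3,   2*4 = 8,   2*8 = 12,
  4*4 = 6,   4*8 = 11,  8*8 = 13,
and  1*x = x (identity), k*l = l*k (commutative).
Pairwise Nim products:
  4 * 1 = 4
  4 * 2 = 8
  4 * 8 = 11
  8 * 1 = 8
  8 * 2 = 12
  8 * 8 = 13
XOR them: 4 XOR 8 XOR 11 XOR 8 XOR 12 XOR 13 = 14.
Result: 12 * 11 = 14 (in Nim).

14


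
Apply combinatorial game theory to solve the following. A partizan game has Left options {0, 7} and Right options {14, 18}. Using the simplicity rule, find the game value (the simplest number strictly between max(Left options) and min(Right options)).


Left options: {0, 7}, max = 7
Right options: {14, 18}, min = 14
All options are numbers and max(Left) < min(Right), so by the simplicity theorem the value is the simplest (earliest-born) number strictly between 7 and 14.
Integers 8 through 13 all lie strictly between 7 and 14.
Among integers, the simplest (lowest birthday = smallest |n|; 0 is born on day 0, +-n on day n) is 8.
No non-integer in the interval can be simpler: if x is a non-integer in the interval, then floor(x) or ceil(x) also lies in the interval (the interval contains an integer), and both are proper prefixes of x's sign expansion, i.e. born earlier. So the game value is 8.
Game value = 8

8


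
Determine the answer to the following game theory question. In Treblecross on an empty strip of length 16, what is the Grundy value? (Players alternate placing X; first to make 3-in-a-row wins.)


Treblecross: place X on empty cells; 3-in-a-row wins.
Playing within two cells of an existing X lets the opponent win at once, so sensible play treats the cells i-2..i+2 around each X as dead. The player left with no safe cell loses, so this is a normal-play take-away game on strips of safe cells.
Placing X at cell i (0-indexed) of a strip of k safe cells leaves independent strips of sizes max(0, i-2) and max(0, k-i-3). Hence G(k) = mex{ G(max(0,i-2)) XOR G(max(0,k-i-3)) : 0 <= i < k }, with G(0) = 0.
G(1): splits (0,0):0^0=0 -> mex({0}) = 1
G(2): splits (0,0):0^0=0 -> mex({0}) = 1
G(3): splits (0,0):0^0=0 -> mex({0}) = 1
G(4): splits (0,1):0^1=1 (0,0):0^0=0 -> mex({0, 1}) = 2
G(5): splits (0,2):0^1=1 (0,1):0^1=1 (0,0):0^0=0 -> mex({0, 1}) = 2
G(6) = mex({1}) = 0
G(7) = mex({0, 1, 2}) = 3
G(8) = mex({0, 1, 2}) = 3
G(9) = mex({0, 2}) = 1
G(10) = mex({0, 2, 3}) = 1
G(11) = mex({0, 3}) = 1
G(12) = mex({1, 3}) = 0
G(13) = mex({0, 1, 2, 3}) = 4
G(14) = mex({0, 1, 2}) = 3
G(15) = mex({0, 1, 2}) = 3
G(16) = mex({0, 1, 2, 4}) = 3
Therefore G(16) = 3.

3


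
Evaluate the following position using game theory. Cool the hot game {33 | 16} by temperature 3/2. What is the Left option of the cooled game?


Original game: {33 | 16} (a switch {a | b} with a > b).
Cooling by t (for t below the temperature (a - b)/2 = 17/2) taxes each move by t: {a | b} cooled by t is {a - t | b + t}.
Cooling amount: t = 3/2
Cooled Left option: 33 - 3/2 = 63/2
Cooled Right option: 16 + 3/2 = 35/2
Cooled game: {63/2 | 35/2}
Left option = 63/2

63/2


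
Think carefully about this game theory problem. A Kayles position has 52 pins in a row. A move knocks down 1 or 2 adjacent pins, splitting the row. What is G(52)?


Kayles: a move removes 1 or 2 adjacent pins from a contiguous row.
Removing pins from a row of k leaves two independent rows (a, b) with a + b = k - 1 (one pin) or a + b = k - 2 (two pins); an end removal gives a = 0.
By Sprague-Grundy, G(k) = mex{ G(a) XOR G(b) } over all these splits. G(0) = 0.
G(1): splits (0,0):0^0=0 -> mex({0}) = 1
G(2): splits (0,1):0^1=1 (0,0):0^0=0 -> mex({0, 1}) = 2
G(3): splits (0,2):0^2=2 (1,1):1^1=0 (0,1):0^1=1 -> mex({0, 1, 2}) = 3
G(4): splits (0,3):0^3=3 (1,2):1^2=3 (0,2):0^2=2 (1,1):1^1=0 -> mex({0, 2, 3}) = 1
G(5): splits (0,4):0^1=1 (1,3):1^3=2 (2,2):2^2=0 (0,3):0^3=3 (1,2):1^2=3 -> mex({0, 1, 2, 3}) = 4
G(6) = mex({0, 1, 2, 4}) = 3
G(7) = mex({0, 1, 3, 4, 5}) = 2
G(8) = mex({0, 2, 3, 5, 6}) = 1
G(9) = mex({0, 1, 2, 3, 6, 7}) = 4
G(10) = mex({0, 1, 3, 4, 5, 7}) = 2
G(11) = mex({0, 1, 2, 3, 4, 5}) = 6
G(12) = mex({0, 1, 2, 3, 5, 6, 7}) = 4
G(13) = mex({0, 2, 3, 4, 6, 7}) = 1
G(14) = mex({0, 1, 4, 5, 6, 7}) = 2
G(15) = mex({0, 1, 2, 3, 4, 5, 6}) = 7
G(16) = mex({0, 2, 3, 5, 6, 7}) = 1
G(17) = mex({0, 1, 2, 3, 5, 6, 7}) = 4
G(18) = mex({0, 1, 2, 4, 5, 6}) = 3
G(19) = mex({0, 1, 3, 4, 5, 7}) = 2
G(20) = mex({0, 2, 3, 4, 5, 6, 7}) = 1
G(21) = mex({0, 1, 2, 3, 5, 6, 7}) = 4
G(22) = mex({0, 1, 2, 3, 4, 5, 7}) = 6
G(23) = mex({0, 1, 2, 3, 4, 5, 6}) = 7
G(24) = mex({0, 1, 2, 3, 5, 6, 7}) = 4
G(25) = mex({0, 2, 3, 4, 6, 7}) = 1
G(26) = mex({0, 1, 3, 4, 5, 6, 7}) = 2
G(27) = mex({0, 1, 2, 3, 4, 5, 6, 7}) = 8
G(28) = mex({0, 1, 2, 3, 4, 6, 7, 8}) = 5
G(29) = mex({0, 1, 2, 3, 5, 6, 7, 8, 9}) = 4
G(30) = mex({0, 1, 2, 3, 4, 5, 6, 9, 10}) = 7
G(31) = mex({0, 1, 3, 4, 5, 7, 10, 11}) = 2
G(32) = mex({0, 2, 3, 4, 5, 6, 7, 9, 11}) = 1
G(33) = mex({0, 1, 2, 3, 4, 5, 6, 7, 9, 12}) = 8
G(34) = mex({0, 1, 2, 3, 4, 5, 7, 8, 11, 12}) = 6
G(35) = mex({0, 1, 2, 3, 4, 5, 6, 8, 9, 10, 11}) = 7
G(36) = mex({0, 1, 2, 3, 5, 6, 7, 9, 10}) = 4
G(37) = mex({0, 2, 3, 4, 6, 7, 9, 10, 11, 12}) = 1
G(38) = mex({0, 1, 3, 4, 5, 6, 7, 9, 10, 11, 12}) = 2
G(39) = mex({0, 1, 2, 4, 5, 6, 7, 9, 10, 12, 14}) = 3
G(40) = mex({0, 2, 3, 4, 6, 7, 11, 12, 14}) = 1
G(41) = mex({0, 1, 2, 3, 5, 6, 7, 9, 10, 11, 12}) = 4
G(42) = mex({0, 1, 2, 3, 4, 5, 6, 9, 10}) = 7
G(43) = mex({0, 1, 3, 4, 5, 7, 9, 10, 12, 15}) = 2
G(44) = mex({0, 2, 3, 4, 5, 6, 7, 9, 10, 12, 15}) = 1
G(45) = mex({0, 1, 2, 3, 4, 5, 6, 7, 9, 10, 12, 14}) = 8
G(46) = mex({0, 1, 3, 4, 5, 7, 8, 11, 12, 14}) = 2
G(47) = mex({0, 1, 2, 3, 4, 5, 6, 8, 9, 10, 11, 12}) = 7
G(48) = mex({0, 1, 2, 3, 5, 6, 7, 9, 10}) = 4
G(49) = mex({0, 2, 3, 4, 6, 7, 9, 10, 11, 12, 15}) = 1
G(50) = mex({0, 1, 4, 5, 6, 7, 9, 11, 12, 14, 15}) = 2
G(51) = mex({0, 1, 2, 3, 4, 5, 6, 7, 9, 12, 14, 15}) = 8
G(52) = mex({0, 2, 3, 4, 5, 6, 7, 8, 11, 12, 15}) = 1
Therefore G(52) = 1.

1


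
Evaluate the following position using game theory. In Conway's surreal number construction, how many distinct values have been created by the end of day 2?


Day 0: {|} = 0 is born. Count = 1.
Day n: the number of surreal numbers born by day n is 2^(n+1) - 1.
By day 0: 2^1 - 1 = 1
By day 1: 2^2 - 1 = 3
By day 2: 2^3 - 1 = 7
By day 2: 7 surreal numbers.

7


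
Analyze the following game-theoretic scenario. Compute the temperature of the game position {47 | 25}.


The game is {47 | 25}, a switch {a | b} with numbers a > b.
Cooling {a | b} by t gives {a - t | b + t}, which stops being hot when a - t = b + t, i.e. at t = (a - b)/2. So the temperature of a switch is (a - b)/2.
Temperature = (Left option - Right option) / 2
= (47 - (25)) / 2
= 22 / 2
= 11

11


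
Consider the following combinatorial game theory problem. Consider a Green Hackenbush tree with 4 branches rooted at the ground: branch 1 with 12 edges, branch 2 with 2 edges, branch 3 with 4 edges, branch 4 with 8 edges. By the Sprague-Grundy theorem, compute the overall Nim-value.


The tree has 4 branches from the ground vertex.
In Green Hackenbush, the Nim-value of a simple path of length k is k.
Branch 1: length 12, Nim-value = 12
Branch 2: length 2, Nim-value = 2
Branch 3: length 4, Nim-value = 4
Branch 4: length 8, Nim-value = 8
Total Nim-value = XOR of all branch values:
0 XOR 12 = 12
12 XOR 2 = 14
14 XOR 4 = 10
10 XOR 8 = 2
Nim-value of the tree = 2

2


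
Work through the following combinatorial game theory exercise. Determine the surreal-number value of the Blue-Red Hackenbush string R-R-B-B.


Edges (from ground): R-R-B-B
By Berlekamp's sign-expansion rule, a Blue-Red Hackenbush stalk has the value of the surreal number whose sign sequence is the edge sequence with B -> + and R -> -.
Sign sequence: --++
Trace the sign expansion in the surreal number tree, starting from 0:
Edge 1: R (sign -) -> bounds (-inf, 0), value = -1
Edge 2: R (sign -) -> bounds (-inf, -1), value = -2
Edge 3: B (sign +) -> bounds (-2, -1), value = -3/2
Edge 4: B (sign +) -> bounds (-3/2, -1), value = -5/4
Game value = -5/4

-5/4


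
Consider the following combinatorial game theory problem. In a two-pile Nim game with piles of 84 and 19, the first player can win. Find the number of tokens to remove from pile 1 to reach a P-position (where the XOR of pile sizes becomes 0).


Piles: 84 and 19
Current XOR: 84 XOR 19 = 71 (non-zero, so this is an N-position).
To make the XOR zero, we need to find a move that balances the piles.
For pile 1 (size 84): target = 84 XOR 71 = 19
We reduce pile 1 from 84 to 19.
Tokens removed: 84 - 19 = 65
Verification: 19 XOR 19 = 0

65


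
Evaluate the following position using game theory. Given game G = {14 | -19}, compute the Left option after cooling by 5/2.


Original game: {14 | -19} (a switch {a | b} with a > b).
Cooling by t (for t below the temperature (a - b)/2 = 33/2) taxes each move by t: {a | b} cooled by t is {a - t | b + t}.
Cooling amount: t = 5/2
Cooled Left option: 14 - 5/2 = 23/2
Cooled Right option: -19 + 5/2 = -33/2
Cooled game: {23/2 | -33/2}
Left option = 23/2

23/2


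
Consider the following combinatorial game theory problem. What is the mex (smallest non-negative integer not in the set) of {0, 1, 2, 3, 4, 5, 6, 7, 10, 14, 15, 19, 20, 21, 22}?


Set = {0, 1, 2, 3, 4, 5, 6, 7, 10, 14, 15, 19, 20, 21, 22}
0 is in the set.
1 is in the set.
2 is in the set.
3 is in the set.
4 is in the set.
5 is in the set.
6 is in the set.
7 is in the set.
8 is NOT in the set. This is the mex.
mex = 8

8


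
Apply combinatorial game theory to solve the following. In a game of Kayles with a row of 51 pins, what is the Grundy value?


Kayles: a move removes 1 or 2 adjacent pins from a contiguous row.
Removing pins from a row of k leaves two independent rows (a, b) with a + b = k - 1 (one pin) or a + b = k - 2 (two pins); an end removal gives a = 0.
By Sprague-Grundy, G(k) = mex{ G(a) XOR G(b) } over all these splits. G(0) = 0.
G(1): splits (0,0):0^0=0 -> mex({0}) = 1
G(2): splits (0,1):0^1=1 (0,0):0^0=0 -> mex({0, 1}) = 2
G(3): splits (0,2):0^2=2 (1,1):1^1=0 (0,1):0^1=1 -> mex({0, 1, 2}) = 3
G(4): splits (0,3):0^3=3 (1,2):1^2=3 (0,2):0^2=2 (1,1):1^1=0 -> mex({0, 2, 3}) = 1
G(5): splits (0,4):0^1=1 (1,3):1^3=2 (2,2):2^2=0 (0,3):0^3=3 (1,2):1^2=3 -> mex({0, 1, 2, 3}) = 4
G(6) = mex({0, 1, 2, 4}) = 3
G(7) = mex({0, 1, 3, 4, 5}) = 2
G(8) = mex({0, 2, 3, 5, 6}) = 1
G(9) = mex({0, 1, 2, 3, 6, 7}) = 4
G(10) = mex({0, 1, 3, 4, 5, 7}) = 2
G(11) = mex({0, 1, 2, 3, 4, 5}) = 6
G(12) = mex({0, 1, 2, 3, 5, 6, 7}) = 4
G(13) = mex({0, 2, 3, 4, 6, 7}) = 1
G(14) = mex({0, 1, 4, 5, 6, 7}) = 2
G(15) = mex({0, 1, 2, 3, 4, 5, 6}) = 7
G(16) = mex({0, 2, 3, 5, 6, 7}) = 1
G(17) = mex({0, 1, 2, 3, 5, 6, 7}) = 4
G(18) = mex({0, 1, 2, 4, 5, 6}) = 3
G(19) = mex({0, 1, 3, 4, 5, 7}) = 2
G(20) = mex({0, 2, 3, 4, 5, 6, 7}) = 1
G(21) = mex({0, 1, 2, 3, 5, 6, 7}) = 4
G(22) = mex({0, 1, 2, 3, 4, 5, 7}) = 6
G(23) = mex({0, 1, 2, 3, 4, 5, 6}) = 7
G(24) = mex({0, 1, 2, 3, 5, 6, 7}) = 4
G(25) = mex({0, 2, 3, 4, 6, 7}) = 1
G(26) = mex({0, 1, 3, 4, 5, 6, 7}) = 2
G(27) = mex({0, 1, 2, 3, 4, 5, 6, 7}) = 8
G(28) = mex({0, 1, 2, 3, 4, 6, 7, 8}) = 5
G(29) = mex({0, 1, 2, 3, 5, 6, 7, 8, 9}) = 4
G(30) = mex({0, 1, 2, 3, 4, 5, 6, 9, 10}) = 7
G(31) = mex({0, 1, 3, 4, 5, 7, 10, 11}) = 2
G(32) = mex({0, 2, 3, 4, 5, 6, 7, 9, 11}) = 1
G(33) = mex({0, 1, 2, 3, 4, 5, 6, 7, 9, 12}) = 8
G(34) = mex({0, 1, 2, 3, 4, 5, 7, 8, 11, 12}) = 6
G(35) = mex({0, 1, 2, 3, 4, 5, 6, 8, 9, 10, 11}) = 7
G(36) = mex({0, 1, 2, 3, 5, 6, 7, 9, 10}) = 4
G(37) = mex({0, 2, 3, 4, 6, 7, 9, 10, 11, 12}) = 1
G(38) = mex({0, 1, 3, 4, 5, 6, 7, 9, 10, 11, 12}) = 2
G(39) = mex({0, 1, 2, 4, 5, 6, 7, 9, 10, 12, 14}) = 3
G(40) = mex({0, 2, 3, 4, 6, 7, 11, 12, 14}) = 1
G(41) = mex({0, 1, 2, 3, 5, 6, 7, 9, 10, 11, 12}) = 4
G(42) = mex({0, 1, 2, 3, 4, 5, 6, 9, 10}) = 7
G(43) = mex({0, 1, 3, 4, 5, 7, 9, 10, 12, 15}) = 2
G(44) = mex({0, 2, 3, 4, 5, 6, 7, 9, 10, 12, 15}) = 1
G(45) = mex({0, 1, 2, 3, 4, 5, 6, 7, 9, 10, 12, 14}) = 8
G(46) = mex({0, 1, 3, 4, 5, 7, 8, 11, 12, 14}) = 2
G(47) = mex({0, 1, 2, 3, 4, 5, 6, 8, 9, 10, 11, 12}) = 7
G(48) = mex({0, 1, 2, 3, 5, 6, 7, 9, 10}) = 4
G(49) = mex({0, 2, 3, 4, 6, 7, 9, 10, 11, 12, 15}) = 1
G(50) = mex({0, 1, 4, 5, 6, 7, 9, 11, 12, 14, 15}) = 2
G(51) = mex({0, 1, 2, 3, 4, 5, 6, 7, 9, 12, 14, 15}) = 8
Therefore G(51) = 8.

8


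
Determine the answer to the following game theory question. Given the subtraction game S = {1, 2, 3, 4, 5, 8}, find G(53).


The subtraction set is S = {1, 2, 3, 4, 5, 8}.
G(k) = mex{ G(k - s) : s in S, s <= k }. We compute iteratively: G(0) = 0.
G(1) = mex({0}) = 1
G(2) = mex({0, 1}) = 2
G(3) = mex({0, 1, 2}) = 3
G(4) = mex({0, 1, 2, 3}) = 4
G(5) = mex({0, 1, 2, 3, 4}) = 5
G(6) = mex({1, 2, 3, 4, 5}) = 0
G(7) = mex({0, 2, 3, 4, 5}) = 1
G(8) = mex({0, 1, 3, 4, 5}) = 2
G(9) = mex({0, 1, 2, 4, 5}) = 3
G(10) = mex({0, 1, 2, 3, 5}) = 4
G(11) = mex({0, 1, 2, 3, 4}) = 5
G(12) = mex({1, 2, 3, 4, 5}) = 0
G(13) = mex({0, 2, 3, 4, 5}) = 1
Observe that G(6)..G(13) = 0, 1, 2, 3, 4, 5, 0, 1 repeats G(0)..G(7) = 0, 1, 2, 3, 4, 5, 0, 1.
For k >= max(S) = 8, G(k) is determined by the previous 8 values G(k-8)..G(k-1); a window of 8 consecutive values has recurred shifted by 6, so by induction G(k + 6) = G(k) for all k >= 0: the sequence is periodic from the start with period 6.
One period: G(0..5) = 0, 1, 2, 3, 4, 5.
53 mod 6 = 5, so G(53) = G(5) = 5.

5


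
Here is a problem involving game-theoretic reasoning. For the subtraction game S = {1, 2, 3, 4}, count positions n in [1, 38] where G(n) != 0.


Subtraction set S = {1, 2, 3, 4}, so G(n) = n mod 5.
G(n) = 0 when n is a multiple of 5.
Multiples of 5 in [1, 38]: 7
N-positions (nonzero Grundy) = 38 - 7 = 31

31


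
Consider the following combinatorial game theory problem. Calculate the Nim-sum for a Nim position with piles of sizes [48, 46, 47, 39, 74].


We need the XOR (exclusive or) of all pile sizes.
After XOR-ing pile 1 (size 48): 0 XOR 48 = 48
After XOR-ing pile 2 (size 46): 48 XOR 46 = 30
After XOR-ing pile 3 (size 47): 30 XOR 47 = 49
After XOR-ing pile 4 (size 39): 49 XOR 39 = 22
After XOR-ing pile 5 (size 74): 22 XOR 74 = 92
The Nim-value of this position is 92.

92


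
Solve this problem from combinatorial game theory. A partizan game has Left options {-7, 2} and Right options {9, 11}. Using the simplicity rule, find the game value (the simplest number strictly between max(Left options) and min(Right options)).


Left options: {-7, 2}, max = 2
Right options: {9, 11}, min = 9
All options are numbers and max(Left) < min(Right), so by the simplicity theorem the value is the simplest (earliest-born) number strictly between 2 and 9.
Integers 3 through 8 all lie strictly between 2 and 9.
Among integers, the simplest (lowest birthday = smallest |n|; 0 is born on day 0, +-n on day n) is 3.
No non-integer in the interval can be simpler: if x is a non-integer in the interval, then floor(x) or ceil(x) also lies in the interval (the interval contains an integer), and both are proper prefixes of x's sign expansion, i.e. born earlier. So the game value is 3.
Game value = 3

3


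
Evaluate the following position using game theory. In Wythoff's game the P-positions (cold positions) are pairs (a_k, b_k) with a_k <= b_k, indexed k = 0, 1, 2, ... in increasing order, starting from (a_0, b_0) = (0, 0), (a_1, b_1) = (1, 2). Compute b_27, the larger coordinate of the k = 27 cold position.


By Wythoff's theorem, a_k = floor(k * phi) and b_k = floor(k * phi^2) = a_k + k, where phi = (1 + sqrt(5))/2 is the golden ratio.
phi = (1 + sqrt(5))/2 = 1.618034
phi^2 = phi + 1 = 2.618034
k = 27
k * phi^2 = 27 * 2.618034 = 70.686918
b_27 = floor(k * phi^2) = 70 (check: a_27 + k = 43 + 27 = 70)

70


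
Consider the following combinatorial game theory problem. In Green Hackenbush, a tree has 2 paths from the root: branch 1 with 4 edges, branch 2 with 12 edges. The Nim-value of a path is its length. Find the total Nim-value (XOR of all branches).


The tree has 2 branches from the ground vertex.
In Green Hackenbush, the Nim-value of a simple path of length k is k.
Branch 1: length 4, Nim-value = 4
Branch 2: length 12, Nim-value = 12
Total Nim-value = XOR of all branch values:
0 XOR 4 = 4
4 XOR 12 = 8
Nim-value of the tree = 8

8


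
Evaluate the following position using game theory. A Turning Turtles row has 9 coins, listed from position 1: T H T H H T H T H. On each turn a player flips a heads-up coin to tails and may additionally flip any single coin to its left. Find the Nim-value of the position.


Coins: T H T H H T H T H
Key fact: a single head at position k behaves exactly like a Nim heap of size k (turning it to T and optionally flipping a coin at j < k corresponds to moving the heap from k to j, or to 0), and heads combine as a disjunctive sum (two heads at the same place would cancel, matching j XOR j = 0). So the Nim-value is the XOR of the 1-indexed positions of the heads.
Face-up positions (1-indexed): [2, 4, 5, 7, 9]
XOR 0 with 2: 0 XOR 2 = 2
XOR 2 with 4: 2 XOR 4 = 6
XOR 6 with 5: 6 XOR 5 = 3
XOR 3 with 7: 3 XOR 7 = 4
XOR 4 with 9: 4 XOR 9 = 13
Nim-value = 13

13


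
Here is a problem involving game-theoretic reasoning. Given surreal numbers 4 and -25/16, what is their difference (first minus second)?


x = 4, y = -25/16
Converting to common denominator: 16
x = 64/16, y = -25/16
x - y = 4 - -25/16 = 89/16

89/16


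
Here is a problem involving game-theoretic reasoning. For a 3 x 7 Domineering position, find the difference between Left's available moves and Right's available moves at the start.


Board is 3 x 7 (rows x cols).
Left (vertical) placements: (rows-1) * cols = 2 * 7 = 14
Right (horizontal) placements: rows * (cols-1) = 3 * 6 = 18
Advantage = Left - Right = 14 - 18 = -4

-4


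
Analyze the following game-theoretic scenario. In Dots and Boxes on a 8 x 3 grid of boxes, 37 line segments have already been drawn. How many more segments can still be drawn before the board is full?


Grid: 8 x 3 boxes, i.e. 9 rows and 4 columns of dots.
Horizontal edges: (rows + 1) * cols = 9 * 3 = 27
Vertical edges: rows * (cols + 1) = 8 * 4 = 32
Total edges: 27 + 32 = 59
Edges drawn: 37
Remaining: 59 - 37 = 22

22


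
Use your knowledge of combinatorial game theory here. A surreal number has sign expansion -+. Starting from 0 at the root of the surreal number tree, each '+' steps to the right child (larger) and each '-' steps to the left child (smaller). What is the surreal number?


Sign expansion: -+
Rule: track bounds (lo, hi), initially (-inf, +inf). On '+', the current value becomes lo and we move to the simplest number in (value, hi): value + 1 if hi = +inf, otherwise the midpoint (value + hi)/2. On '-', the current value becomes hi and we move to value - 1 if lo = -inf, otherwise the midpoint (lo + value)/2.
Start at 0.
Step 1: sign = -, move left. Bounds: (-inf, 0). Value = -1
Step 2: sign = +, move right. Bounds: (-1, 0). Value = -1/2
The surreal number with sign expansion -+ is -1/2.

-1/2


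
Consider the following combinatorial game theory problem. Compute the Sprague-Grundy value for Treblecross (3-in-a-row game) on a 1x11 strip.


Treblecross: place X on empty cells; 3-in-a-row wins.
Playing within two cells of an existing X lets the opponent win at once, so sensible play treats the cells i-2..i+2 around each X as dead. The player left with no safe cell loses, so this is a normal-play take-away game on strips of safe cells.
Placing X at cell i (0-indexed) of a strip of k safe cells leaves independent strips of sizes max(0, i-2) and max(0, k-i-3). Hence G(k) = mex{ G(max(0,i-2)) XOR G(max(0,k-i-3)) : 0 <= i < k }, with G(0) = 0.
G(1): splits (0,0):0^0=0 -> mex({0}) = 1
G(2): splits (0,0):0^0=0 -> mex({0}) = 1
G(3): splits (0,0):0^0=0 -> mex({0}) = 1
G(4): splits (0,1):0^1=1 (0,0):0^0=0 -> mex({0, 1}) = 2
G(5): splits (0,2):0^1=1 (0,1):0^1=1 (0,0):0^0=0 -> mex({0, 1}) = 2
G(6) = mex({1}) = 0
G(7) = mex({0, 1, 2}) = 3
G(8) = mex({0, 1, 2}) = 3
G(9) = mex({0, 2}) = 1
G(10) = mex({0, 2, 3}) = 1
G(11) = mex({0, 3}) = 1
Therefore G(11) = 1.

1
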